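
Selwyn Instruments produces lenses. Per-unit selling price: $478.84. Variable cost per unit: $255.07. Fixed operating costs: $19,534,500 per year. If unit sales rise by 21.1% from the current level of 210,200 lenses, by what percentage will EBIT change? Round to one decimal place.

+36.1%

At 210,200 units, contribution = 210,200 × $223.77 = $47,036,454.00.
Subtracting fixed costs: EBIT = $47,036,454.00 − $19,534,500 = $27,501,954.00.
Degree of operating leverage = $47,036,454.00 / $27,501,954.00 = 1.7103.
%ΔEBIT = DOL × %ΔSales = 1.7103 × +21.1% = +36.1%.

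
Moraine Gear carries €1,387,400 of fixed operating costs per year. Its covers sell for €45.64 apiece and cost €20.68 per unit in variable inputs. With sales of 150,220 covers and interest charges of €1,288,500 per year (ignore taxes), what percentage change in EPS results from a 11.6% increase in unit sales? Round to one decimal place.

+40.5%

Total contribution margin = 150,220 × €24.96 = €3,749,491.20.
EBIT = €3,749,491.20 − €1,387,400 = €2,362,091.20.
Interest = €1,288,500.00, so EBIT − I = €1,073,591.20.
Degree of combined leverage = contribution ÷ (EBIT − I) = €3,749,491.20 ÷ €1,073,591.20 = 3.4925.
EPS therefore changes by 3.4925 × (+11.6%) = +40.5%.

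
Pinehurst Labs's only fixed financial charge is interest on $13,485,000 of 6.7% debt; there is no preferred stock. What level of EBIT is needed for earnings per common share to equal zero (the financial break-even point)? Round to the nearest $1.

Annual interest = 6.7% × $13,485,000 = $903,495.00.
Without preferred stock the financial break-even is simply EBIT = interest = $903,495.00.

$903,495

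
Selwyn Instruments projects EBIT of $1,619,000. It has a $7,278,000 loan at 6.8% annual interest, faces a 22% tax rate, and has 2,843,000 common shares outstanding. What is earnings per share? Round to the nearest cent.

$0.31

Pre-tax income = $1,619,000 − $494,904.00 = $1,124,096.00.
After tax at 22%: net income = $1,124,096.00 × 0.78 = $876,794.88.
EPS = $876,794.88 ÷ 2,843,000 = $0.31.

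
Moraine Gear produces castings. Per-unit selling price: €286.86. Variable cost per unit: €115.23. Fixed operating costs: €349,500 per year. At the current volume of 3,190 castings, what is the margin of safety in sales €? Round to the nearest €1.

€330,934

Contribution margin per unit = €286.86 − €115.23 = €171.63. Break-even units = €349,500 ÷ €171.63 = 2,036.36; break-even revenue = 2,036.36 × €286.86 = €584,149.45.
Current sales = 3,190 × €286.86 = €915,083.40.
Margin of safety = €915,083.40 − €584,149.45 = €330,934.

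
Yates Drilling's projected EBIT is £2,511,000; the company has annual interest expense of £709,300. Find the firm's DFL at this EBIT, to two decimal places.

Annual interest charges come to £709,300.00.
Degree of financial leverage = EBIT / (EBIT − interest) = £2,511,000 / £1,801,700.00 = 1.3937.

1.39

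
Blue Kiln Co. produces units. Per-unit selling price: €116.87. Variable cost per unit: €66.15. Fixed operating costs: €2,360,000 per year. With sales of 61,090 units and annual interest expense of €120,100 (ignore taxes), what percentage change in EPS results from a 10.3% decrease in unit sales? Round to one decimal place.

-51.6%

Total contribution margin = 61,090 × €50.72 = €3,098,484.80.
Subtracting fixed costs: EBIT = €3,098,484.80 − €2,360,000 = €738,484.80.
After interest of €120,100.00, pre-tax earnings = €618,384.80.
Degree of combined leverage = contribution ÷ (EBIT − I) = €3,098,484.80 ÷ €618,384.80 = 5.0106.
%ΔEPS = DCL × %ΔSales = 5.0106 × -10.3% = -51.6%.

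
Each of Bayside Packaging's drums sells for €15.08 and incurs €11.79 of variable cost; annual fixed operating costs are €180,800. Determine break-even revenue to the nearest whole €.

€828,712

Contribution margin per unit = €15.08 − €11.79 = €3.29, a CM ratio of €3.29 ÷ €15.08 = 0.2182.
Break-even sales = FC ÷ CM ratio = €180,800 × €15.08 / €3.29 = €828,712.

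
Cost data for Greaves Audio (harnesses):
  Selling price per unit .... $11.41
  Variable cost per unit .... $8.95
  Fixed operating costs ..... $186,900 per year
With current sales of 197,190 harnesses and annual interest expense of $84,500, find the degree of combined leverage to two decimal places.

Contribution at this volume is 197,190 × $2.46 = $485,087.40.
Subtracting fixed costs: EBIT = $485,087.40 − $186,900 = $298,187.40. Interest = $84,500.00.
DOL = $485,087.40 ÷ $298,187.40 = 1.6268; DFL = $298,187.40 ÷ $213,687.40 = 1.3954.
Combined leverage = 1.6268 × 1.3954 = 2.2700.

2.27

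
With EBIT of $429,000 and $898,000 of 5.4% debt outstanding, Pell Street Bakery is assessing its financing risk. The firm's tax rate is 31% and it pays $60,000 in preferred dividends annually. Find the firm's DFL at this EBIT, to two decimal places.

Interest = $48,492.00.
Pre-tax preferred-dividend burden = $60,000 ÷ (1 − 0.31) = $86,956.52.
DFL = EBIT ÷ [EBIT − I − D_p/(1−t)] = $429,000 ÷ [$429,000 − $48,492.00 − $86,956.52] = $429,000 ÷ $293,551.48 = 1.4614.

1.46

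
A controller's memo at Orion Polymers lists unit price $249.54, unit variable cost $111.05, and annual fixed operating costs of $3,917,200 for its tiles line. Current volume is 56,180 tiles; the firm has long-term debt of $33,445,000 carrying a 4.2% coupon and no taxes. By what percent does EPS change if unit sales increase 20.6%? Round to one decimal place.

+65.2%

Contribution at this volume is 56,180 × $138.49 = $7,780,368.20.
Operating income = contribution − fixed costs = $7,780,368.20 − $3,917,200 = $3,863,168.20.
Interest = $1,404,690.00, so EBIT − I = $2,458,478.20.
DCL = total CM / (EBIT − I) = $7,780,368.20 / $2,458,478.20 = 3.1647.
EPS therefore changes by 3.1647 × (+20.6%) = +65.2%.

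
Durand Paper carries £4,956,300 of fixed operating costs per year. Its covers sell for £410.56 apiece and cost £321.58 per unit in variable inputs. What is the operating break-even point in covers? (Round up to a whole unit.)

55,702 covers

Each unit contributes £410.56 − £321.58 = £88.98.
Units to break even: £4,956,300 ÷ £88.98 = 55,701.28, rounded up to 55,702.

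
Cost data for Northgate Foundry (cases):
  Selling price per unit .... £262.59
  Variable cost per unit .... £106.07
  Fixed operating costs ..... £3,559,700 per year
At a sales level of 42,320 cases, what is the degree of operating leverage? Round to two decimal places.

At 42,320 units, contribution = 42,320 × £156.52 = £6,623,926.40.
Subtracting fixed costs: EBIT = £6,623,926.40 − £3,559,700 = £3,064,226.40.
Degree of operating leverage = £6,623,926.40 / £3,064,226.40 = 2.1617.

2.16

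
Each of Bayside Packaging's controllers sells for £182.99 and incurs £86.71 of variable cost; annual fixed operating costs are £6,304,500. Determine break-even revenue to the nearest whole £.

£11,982,348

CM per unit = £182.99 − £86.71 = £96.28; CM ratio = £96.28 / £182.99 = 0.5261.
Break-even sales = FC ÷ CM ratio = £6,304,500 × £182.99 / £96.28 = £11,982,348.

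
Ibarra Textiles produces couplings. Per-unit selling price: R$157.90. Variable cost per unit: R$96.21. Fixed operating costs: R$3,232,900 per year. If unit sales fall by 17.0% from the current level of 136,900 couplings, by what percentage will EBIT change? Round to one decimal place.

Contribution at this volume is 136,900 × R$61.69 = R$8,445,361.00.
Operating income = contribution − fixed costs = R$8,445,361.00 − R$3,232,900 = R$5,212,461.00.
So DOL = total CM / EBIT = R$8,445,361.00 / R$5,212,461.00 = 1.6202.
Operating income changes by 1.6202 × -17.0% = -27.5%.

-27.5%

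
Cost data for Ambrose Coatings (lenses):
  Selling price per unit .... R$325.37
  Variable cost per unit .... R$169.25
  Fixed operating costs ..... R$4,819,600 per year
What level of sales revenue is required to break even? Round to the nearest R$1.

CM per unit = R$325.37 − R$169.25 = R$156.12; CM ratio = R$156.12 / R$325.37 = 0.4798.
Break-even sales = FC ÷ CM ratio = R$4,819,600 × R$325.37 / R$156.12 = R$10,044,538.

R$10,044,538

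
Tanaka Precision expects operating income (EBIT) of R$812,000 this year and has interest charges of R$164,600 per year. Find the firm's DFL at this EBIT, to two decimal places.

1.25

Interest = R$164,600.00.
DFL = EBIT ÷ (EBIT − I) = R$812,000 ÷ (R$812,000 − R$164,600.00) = R$812,000 ÷ R$647,400.00 = 1.2542.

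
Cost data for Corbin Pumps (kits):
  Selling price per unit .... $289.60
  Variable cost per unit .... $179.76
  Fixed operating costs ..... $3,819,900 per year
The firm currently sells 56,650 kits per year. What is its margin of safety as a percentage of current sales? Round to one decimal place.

Each unit contributes $289.60 − $179.76 = $109.84. Break-even units = $3,819,900 ÷ $109.84 = 34,776.95; break-even revenue = 34,776.95 × $289.60 = $10,071,404.22.
Current sales = 56,650 × $289.60 = $16,405,840.00.
Margin of safety = ($16,405,840.00 − $10,071,404.22) ÷ $16,405,840.00 = 38.6%.

38.6%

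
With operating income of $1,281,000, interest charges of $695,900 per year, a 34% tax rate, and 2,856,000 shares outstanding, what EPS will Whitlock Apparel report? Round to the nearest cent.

$0.14

Interest = $695,900.00, so EBT = $1,281,000 − $695,900.00 = $585,100.00.
After tax at 34%: net income = $585,100.00 × 0.66 = $386,166.00.
EPS = $386,166.00 ÷ 2,856,000 = $0.14.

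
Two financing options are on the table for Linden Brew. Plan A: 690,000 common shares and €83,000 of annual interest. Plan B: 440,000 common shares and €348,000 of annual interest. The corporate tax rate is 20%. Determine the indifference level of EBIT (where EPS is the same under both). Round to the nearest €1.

€814,400

At indifference, (EBIT − 83,000)(1 − t)/690,000 = (EBIT − 348,000)(1 − t)/440,000.
The (1 − t) factor cancels: (EBIT − 83,000) × 440,000 = (EBIT − 348,000) × 690,000.
EBIT × (690,000 − 440,000) = 348,000 × 690,000 − 83,000 × 440,000 = 203,600,000,000, so EBIT = 203,600,000,000 ÷ 250,000 = 814,400.00.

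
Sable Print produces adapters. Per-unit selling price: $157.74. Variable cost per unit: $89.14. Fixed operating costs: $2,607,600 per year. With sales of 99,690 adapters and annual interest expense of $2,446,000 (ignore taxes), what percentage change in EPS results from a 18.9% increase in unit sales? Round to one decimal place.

+72.4%

Contribution at this volume is 99,690 × $68.60 = $6,838,734.00.
Subtracting fixed costs: EBIT = $6,838,734.00 − $2,607,600 = $4,231,134.00.
Interest = $2,446,000.00, so EBIT − I = $1,785,134.00.
DCL = total CM / (EBIT − I) = $6,838,734.00 / $1,785,134.00 = 3.8309.
%ΔEPS = DCL × %ΔSales = 3.8309 × +18.9% = +72.4%.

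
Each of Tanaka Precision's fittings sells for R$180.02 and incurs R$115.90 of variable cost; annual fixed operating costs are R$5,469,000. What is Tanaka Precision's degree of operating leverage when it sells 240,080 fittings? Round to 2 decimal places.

1.55

Contribution at this volume is 240,080 × R$64.12 = R$15,393,929.60.
EBIT = R$15,393,929.60 − R$5,469,000 = R$9,924,929.60.
So DOL = total CM / EBIT = R$15,393,929.60 / R$9,924,929.60 = 1.5510.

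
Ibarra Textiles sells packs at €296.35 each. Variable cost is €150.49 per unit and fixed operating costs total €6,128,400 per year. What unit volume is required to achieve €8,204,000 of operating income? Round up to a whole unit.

Unit CM = price − variable cost = €296.35 − €150.49 = €145.86.
Units = (FC + target) / CM = (€6,128,400 + €8,204,000) / €145.86 = 98,261.35, so 98,262 packs.

98,262 packs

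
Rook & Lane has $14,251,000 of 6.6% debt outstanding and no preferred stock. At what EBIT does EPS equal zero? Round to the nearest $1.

$940,566

Annual interest = 6.6% × $14,251,000 = $940,566.00.
Without preferred stock the financial break-even is simply EBIT = interest = $940,566.00.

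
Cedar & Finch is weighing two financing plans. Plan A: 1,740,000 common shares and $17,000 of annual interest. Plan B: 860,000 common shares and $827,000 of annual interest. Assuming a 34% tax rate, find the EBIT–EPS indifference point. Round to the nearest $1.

$1,618,591

Set EPS_A = EPS_B: (EBIT − $17,000)(1 − 0.34) ÷ 1,740,000 = (EBIT − $827,000)(1 − 0.34) ÷ 860,000.
Cancelling (1 − t) and cross-multiplying: 860,000·(EBIT − 17,000) = 1,740,000·(EBIT − 827,000).
Solving, EBIT = (827,000·1,740,000 − 17,000·860,000) / (1,740,000 − 860,000) = 1,424,360,000,000 / 880,000 = 1,618,590.91.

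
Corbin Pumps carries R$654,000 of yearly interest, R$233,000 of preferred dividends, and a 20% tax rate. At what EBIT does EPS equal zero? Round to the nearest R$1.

Grossing the preferred dividend up to pre-tax terms: R$233,000 / (1 − 0.20) = R$291,250.00.
Financial break-even EBIT = interest + D_p ÷ (1 − t) = R$654,000 + R$291,250.00 = R$945,250.00.

R$945,250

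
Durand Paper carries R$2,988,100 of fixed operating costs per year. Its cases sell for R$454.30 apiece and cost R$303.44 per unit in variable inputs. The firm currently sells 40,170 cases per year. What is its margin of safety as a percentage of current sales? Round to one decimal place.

Each unit contributes R$454.30 − R$303.44 = R$150.86. Break-even units = R$2,988,100 ÷ R$150.86 = 19,807.11; break-even revenue = 19,807.11 × R$454.30 = R$8,998,368.22.
Actual sales revenue = 40,170 × R$454.30 = R$18,249,231.00.
Margin of safety = (R$18,249,231.00 − R$8,998,368.22) ÷ R$18,249,231.00 = 50.7%.

50.7%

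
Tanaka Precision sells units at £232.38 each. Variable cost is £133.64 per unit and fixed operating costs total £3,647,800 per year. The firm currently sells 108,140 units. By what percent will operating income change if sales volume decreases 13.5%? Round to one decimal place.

-20.5%

Total contribution margin = 108,140 × £98.74 = £10,677,743.60.
EBIT = £10,677,743.60 − £3,647,800 = £7,029,943.60.
DOL = contribution ÷ EBIT = £10,677,743.60 ÷ £7,029,943.60 = 1.5189.
So EBIT moves 1.5189 × (-13.5%) = -20.5%.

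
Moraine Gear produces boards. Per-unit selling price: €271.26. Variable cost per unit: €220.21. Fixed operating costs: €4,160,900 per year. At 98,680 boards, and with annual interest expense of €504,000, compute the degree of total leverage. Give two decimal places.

13.52

Contribution at this volume is 98,680 × €51.05 = €5,037,614.00.
Operating income = contribution − fixed costs = €5,037,614.00 − €4,160,900 = €876,714.00. Interest = €504,000.00, so EBIT − I = €372,714.00.
DCL = contribution ÷ (EBIT − I) = €5,037,614.00 ÷ €372,714.00 = 13.5160.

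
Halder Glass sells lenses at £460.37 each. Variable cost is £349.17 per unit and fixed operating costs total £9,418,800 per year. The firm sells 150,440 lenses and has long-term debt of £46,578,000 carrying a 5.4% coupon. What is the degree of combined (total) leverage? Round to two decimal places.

3.49

Total contribution margin = 150,440 × £111.20 = £16,728,928.00.
EBIT = £16,728,928.00 − £9,418,800 = £7,310,128.00. Interest = £2,515,212.00.
DOL = £16,728,928.00 ÷ £7,310,128.00 = 2.2885; DFL = £7,310,128.00 ÷ £4,794,916.00 = 1.5246.
Combined leverage = 2.2885 × 1.5246 = 3.4890.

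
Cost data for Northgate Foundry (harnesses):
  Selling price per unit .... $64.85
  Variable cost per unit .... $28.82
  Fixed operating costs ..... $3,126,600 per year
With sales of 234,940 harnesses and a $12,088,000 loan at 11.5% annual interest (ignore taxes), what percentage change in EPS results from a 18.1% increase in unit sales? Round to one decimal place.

Contribution at this volume is 234,940 × $36.03 = $8,464,888.20.
Operating income = contribution − fixed costs = $8,464,888.20 − $3,126,600 = $5,338,288.20.
After interest of $1,390,120.00, pre-tax earnings = $3,948,168.20.
DCL = total CM / (EBIT − I) = $8,464,888.20 / $3,948,168.20 = 2.1440.
EPS therefore changes by 2.1440 × (+18.1%) = +38.8%.

+38.8%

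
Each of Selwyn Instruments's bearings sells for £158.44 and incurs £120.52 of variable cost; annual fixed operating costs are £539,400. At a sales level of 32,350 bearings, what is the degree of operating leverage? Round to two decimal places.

1.78

Total contribution margin = 32,350 × £37.92 = £1,226,712.00.
EBIT = £1,226,712.00 − £539,400 = £687,312.00.
Degree of operating leverage = £1,226,712.00 / £687,312.00 = 1.7848.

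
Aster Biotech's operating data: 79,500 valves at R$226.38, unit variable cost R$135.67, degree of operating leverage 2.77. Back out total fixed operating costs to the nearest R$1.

R$4,608,035

Total contribution margin = 79,500 × R$90.71 = R$7,211,445.00.
Since DOL = CM ÷ EBIT, EBIT = R$7,211,445.00 ÷ 2.77 = R$2,603,409.75.
And FC = contribution − EBIT = R$7,211,445.00 − R$2,603,409.75 = R$4,608,035.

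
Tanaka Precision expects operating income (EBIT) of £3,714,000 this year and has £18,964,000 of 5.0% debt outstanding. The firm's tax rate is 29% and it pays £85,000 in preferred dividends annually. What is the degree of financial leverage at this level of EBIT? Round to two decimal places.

Interest = £948,200.00.
Preferred dividends grossed up pre-tax: £85,000 / (1 − 0.29) = £119,718.31.
DFL = EBIT ÷ [EBIT − I − D_p/(1−t)] = £3,714,000 ÷ [£3,714,000 − £948,200.00 − £119,718.31] = £3,714,000 ÷ £2,646,081.69 = 1.4036.

1.40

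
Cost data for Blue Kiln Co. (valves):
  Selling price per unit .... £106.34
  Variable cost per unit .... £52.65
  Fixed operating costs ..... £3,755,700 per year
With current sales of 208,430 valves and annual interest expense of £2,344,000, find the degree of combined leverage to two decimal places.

2.20

Total contribution margin = 208,430 × £53.69 = £11,190,606.70.
EBIT = £11,190,606.70 − £3,755,700 = £7,434,906.70. Interest = £2,344,000.00, so EBIT − I = £5,090,906.70.
DCL = contribution ÷ (EBIT − I) = £11,190,606.70 ÷ £5,090,906.70 = 2.1982.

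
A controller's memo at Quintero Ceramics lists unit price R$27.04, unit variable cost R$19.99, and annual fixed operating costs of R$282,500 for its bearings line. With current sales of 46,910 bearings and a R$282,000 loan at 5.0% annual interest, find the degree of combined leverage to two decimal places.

Total contribution margin = 46,910 × R$7.05 = R$330,715.50.
Subtracting fixed costs: EBIT = R$330,715.50 − R$282,500 = R$48,215.50. Interest = R$14,100.00, so EBIT − I = R$34,115.50.
DCL = contribution ÷ (EBIT − I) = R$330,715.50 ÷ R$34,115.50 = 9.6940.

9.69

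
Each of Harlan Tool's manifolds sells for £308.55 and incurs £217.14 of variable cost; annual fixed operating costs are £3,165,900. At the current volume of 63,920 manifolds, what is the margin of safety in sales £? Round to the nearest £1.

Each unit contributes £308.55 − £217.14 = £91.41. Break-even units = £3,165,900 ÷ £91.41 = 34,634.07; break-even revenue = 34,634.07 × £308.55 = £10,686,341.16.
Current sales = 63,920 × £308.55 = £19,722,516.00.
Margin of safety = £19,722,516.00 − £10,686,341.16 = £9,036,175.

£9,036,175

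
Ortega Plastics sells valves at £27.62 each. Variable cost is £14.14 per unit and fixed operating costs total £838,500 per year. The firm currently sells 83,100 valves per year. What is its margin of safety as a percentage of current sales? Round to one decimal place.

Each unit contributes £27.62 − £14.14 = £13.48. Break-even units = £838,500 ÷ £13.48 = 62,203.26; break-even revenue = 62,203.26 × £27.62 = £1,718,054.15.
Actual sales revenue = 83,100 × £27.62 = £2,295,222.00.
Margin of safety = (£2,295,222.00 − £1,718,054.15) ÷ £2,295,222.00 = 25.1%.

25.1%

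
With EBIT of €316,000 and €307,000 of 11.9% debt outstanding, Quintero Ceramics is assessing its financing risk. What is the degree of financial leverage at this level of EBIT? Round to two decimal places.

1.13

Interest = €36,533.00.
DFL = EBIT ÷ (EBIT − I) = €316,000 ÷ (€316,000 − €36,533.00) = €316,000 ÷ €279,467.00 = 1.1307.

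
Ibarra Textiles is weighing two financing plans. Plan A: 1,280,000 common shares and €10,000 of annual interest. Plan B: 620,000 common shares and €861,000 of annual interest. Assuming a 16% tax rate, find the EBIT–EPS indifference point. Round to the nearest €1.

€1,660,424

At indifference, (EBIT − 10,000)(1 − t)/1,280,000 = (EBIT − 861,000)(1 − t)/620,000.
Cancelling (1 − t) and cross-multiplying: 620,000·(EBIT − 10,000) = 1,280,000·(EBIT − 861,000).
EBIT × (1,280,000 − 620,000) = 861,000 × 1,280,000 − 10,000 × 620,000 = 1,095,880,000,000, so EBIT = 1,095,880,000,000 ÷ 660,000 = 1,660,424.24.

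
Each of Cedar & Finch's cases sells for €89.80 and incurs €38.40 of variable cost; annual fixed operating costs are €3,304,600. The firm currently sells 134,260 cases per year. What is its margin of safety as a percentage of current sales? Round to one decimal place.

52.1%

Each unit contributes €89.80 − €38.40 = €51.40. Break-even units = €3,304,600 ÷ €51.40 = 64,291.83; break-even revenue = 64,291.83 × €89.80 = €5,773,406.23.
Current sales = 134,260 × €89.80 = €12,056,548.00.
Margin of safety = (€12,056,548.00 − €5,773,406.23) ÷ €12,056,548.00 = 52.1%.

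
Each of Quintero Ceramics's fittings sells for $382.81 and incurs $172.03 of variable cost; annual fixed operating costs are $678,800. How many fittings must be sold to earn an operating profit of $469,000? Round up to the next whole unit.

5,446 fittings

Unit CM = price − variable cost = $382.81 − $172.03 = $210.78.
Required volume = (fixed costs + target profit) ÷ CM = ($678,800 + $469,000) ÷ $210.78 = 5,445.49, so 5,446 fittings.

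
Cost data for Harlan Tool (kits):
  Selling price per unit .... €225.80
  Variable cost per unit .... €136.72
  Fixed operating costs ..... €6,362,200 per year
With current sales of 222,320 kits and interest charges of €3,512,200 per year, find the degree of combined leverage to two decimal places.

Contribution at this volume is 222,320 × €89.08 = €19,804,265.60.
Operating income = contribution − fixed costs = €19,804,265.60 − €6,362,200 = €13,442,065.60. Interest = €3,512,200.00.
DOL = €19,804,265.60 ÷ €13,442,065.60 = 1.4733; DFL = €13,442,065.60 ÷ €9,929,865.60 = 1.3537.
DCL = DOL × DFL = 1.4733 × 1.3537 = 1.9944.

1.99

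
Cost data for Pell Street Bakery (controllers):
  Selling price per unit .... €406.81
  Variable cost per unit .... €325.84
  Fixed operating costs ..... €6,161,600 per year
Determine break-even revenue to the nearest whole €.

CM per unit = €406.81 − €325.84 = €80.97; CM ratio = €80.97 / €406.81 = 0.1990.
Break-even revenue = fixed costs × price ÷ CM = €6,161,600 × €406.81 ÷ €80.97 = €30,957,151.

€30,957,151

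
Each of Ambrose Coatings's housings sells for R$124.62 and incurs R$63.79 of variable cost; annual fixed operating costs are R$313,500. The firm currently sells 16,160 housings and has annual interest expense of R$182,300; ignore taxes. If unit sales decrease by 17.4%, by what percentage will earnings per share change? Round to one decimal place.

Contribution at this volume is 16,160 × R$60.83 = R$983,012.80.
Operating income = contribution − fixed costs = R$983,012.80 − R$313,500 = R$669,512.80.
After interest of R$182,300.00, pre-tax earnings = R$487,212.80.
Degree of combined leverage = contribution ÷ (EBIT − I) = R$983,012.80 ÷ R$487,212.80 = 2.0176.
%ΔEPS = DCL × %ΔSales = 2.0176 × -17.4% = -35.1%.

-35.1%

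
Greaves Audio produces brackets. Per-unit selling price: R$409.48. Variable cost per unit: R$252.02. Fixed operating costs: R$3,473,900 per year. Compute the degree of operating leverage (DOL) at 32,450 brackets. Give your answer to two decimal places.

3.12

Contribution at this volume is 32,450 × R$157.46 = R$5,109,577.00.
Operating income = contribution − fixed costs = R$5,109,577.00 − R$3,473,900 = R$1,635,677.00.
DOL = contribution ÷ EBIT = R$5,109,577.00 ÷ R$1,635,677.00 = 3.1238.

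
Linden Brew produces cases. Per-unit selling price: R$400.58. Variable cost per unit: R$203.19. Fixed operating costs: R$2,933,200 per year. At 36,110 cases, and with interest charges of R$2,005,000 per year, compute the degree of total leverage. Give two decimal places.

At 36,110 units, contribution = 36,110 × R$197.39 = R$7,127,752.90.
EBIT = R$7,127,752.90 − R$2,933,200 = R$4,194,552.90. Interest = R$2,005,000.00, so EBIT − I = R$2,189,552.90.
Degree of total leverage = total CM / (EBIT − interest) = R$7,127,752.90 / R$2,189,552.90 = 3.2553.

3.26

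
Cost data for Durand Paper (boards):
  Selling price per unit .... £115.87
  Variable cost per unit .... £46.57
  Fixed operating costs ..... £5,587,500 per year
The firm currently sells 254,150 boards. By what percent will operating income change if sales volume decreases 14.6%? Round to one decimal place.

Total contribution margin = 254,150 × £69.30 = £17,612,595.00.
Operating income = contribution − fixed costs = £17,612,595.00 − £5,587,500 = £12,025,095.00.
DOL = contribution ÷ EBIT = £17,612,595.00 ÷ £12,025,095.00 = 1.4647.
Operating income changes by 1.4647 × -14.6% = -21.4%.

-21.4%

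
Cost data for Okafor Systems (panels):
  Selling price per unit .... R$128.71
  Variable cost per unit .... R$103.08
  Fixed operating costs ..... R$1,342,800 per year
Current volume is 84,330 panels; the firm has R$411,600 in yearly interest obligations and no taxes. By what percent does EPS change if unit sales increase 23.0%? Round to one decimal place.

+122.1%

Total contribution margin = 84,330 × R$25.63 = R$2,161,377.90.
EBIT = R$2,161,377.90 − R$1,342,800 = R$818,577.90.
After interest of R$411,600.00, pre-tax earnings = R$406,977.90.
DCL = total CM / (EBIT − I) = R$2,161,377.90 / R$406,977.90 = 5.3108.
%ΔEPS = DCL × %ΔSales = 5.3108 × +23.0% = +122.1%.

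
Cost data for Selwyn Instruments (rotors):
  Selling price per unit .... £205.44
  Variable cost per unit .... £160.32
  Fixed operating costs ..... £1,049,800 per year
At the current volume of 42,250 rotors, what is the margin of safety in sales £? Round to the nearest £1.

Each unit contributes £205.44 − £160.32 = £45.12. Break-even units = £1,049,800 ÷ £45.12 = 23,266.84; break-even revenue = 23,266.84 × £205.44 = £4,779,940.43.
Actual sales revenue = 42,250 × £205.44 = £8,679,840.00.
Margin of safety = £8,679,840.00 − £4,779,940.43 = £3,899,900.

£3,899,900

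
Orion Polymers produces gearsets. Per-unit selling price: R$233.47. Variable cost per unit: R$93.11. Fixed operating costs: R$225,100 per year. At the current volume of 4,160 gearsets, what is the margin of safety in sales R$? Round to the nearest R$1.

Each unit contributes R$233.47 − R$93.11 = R$140.36. Break-even units = R$225,100 ÷ R$140.36 = 1,603.73; break-even revenue = 1,603.73 × R$233.47 = R$374,423.60.
Actual sales revenue = 4,160 × R$233.47 = R$971,235.20.
Margin of safety = R$971,235.20 − R$374,423.60 = R$596,812.

R$596,812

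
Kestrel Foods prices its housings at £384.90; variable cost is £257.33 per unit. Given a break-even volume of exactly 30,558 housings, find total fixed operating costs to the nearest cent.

Contribution margin per unit = £384.90 − £257.33 = £127.57.
Since BE = FC / CM, FC = 30,558 × £127.57 = £3,898,284.06.

£3,898,284.06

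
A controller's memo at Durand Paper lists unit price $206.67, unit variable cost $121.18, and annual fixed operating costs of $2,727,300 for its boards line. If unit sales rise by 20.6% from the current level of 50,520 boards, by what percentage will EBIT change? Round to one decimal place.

+55.9%

Contribution at this volume is 50,520 × $85.49 = $4,318,954.80.
Subtracting fixed costs: EBIT = $4,318,954.80 − $2,727,300 = $1,591,654.80.
So DOL = total CM / EBIT = $4,318,954.80 / $1,591,654.80 = 2.7135.
So EBIT moves 2.7135 × (+20.6%) = +55.9%.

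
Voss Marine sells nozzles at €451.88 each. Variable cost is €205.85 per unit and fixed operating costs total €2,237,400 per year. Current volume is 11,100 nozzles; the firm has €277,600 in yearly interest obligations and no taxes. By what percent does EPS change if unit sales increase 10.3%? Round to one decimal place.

At 11,100 units, contribution = 11,100 × €246.03 = €2,730,933.00.
EBIT = €2,730,933.00 − €2,237,400 = €493,533.00.
Interest = €277,600.00, so EBIT − I = €215,933.00.
DCL = total CM / (EBIT − I) = €2,730,933.00 / €215,933.00 = 12.6471.
%ΔEPS = DCL × %ΔSales = 12.6471 × +10.3% = +130.3%.

+130.3%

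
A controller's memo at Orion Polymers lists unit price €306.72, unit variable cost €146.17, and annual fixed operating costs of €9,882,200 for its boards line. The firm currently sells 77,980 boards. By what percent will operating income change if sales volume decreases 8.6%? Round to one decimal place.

-40.8%

At 77,980 units, contribution = 77,980 × €160.55 = €12,519,689.00.
Operating income = contribution − fixed costs = €12,519,689.00 − €9,882,200 = €2,637,489.00.
So DOL = total CM / EBIT = €12,519,689.00 / €2,637,489.00 = 4.7468.
Operating income changes by 4.7468 × -8.6% = -40.8%.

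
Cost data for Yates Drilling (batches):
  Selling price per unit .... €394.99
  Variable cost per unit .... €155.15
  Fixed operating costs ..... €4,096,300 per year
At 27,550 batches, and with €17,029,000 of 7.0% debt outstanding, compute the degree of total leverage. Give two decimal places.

Total contribution margin = 27,550 × €239.84 = €6,607,592.00.
Operating income = contribution − fixed costs = €6,607,592.00 − €4,096,300 = €2,511,292.00. Interest = €1,192,030.00, so EBIT − I = €1,319,262.00.
DCL = contribution ÷ (EBIT − I) = €6,607,592.00 ÷ €1,319,262.00 = 5.0086.

5.01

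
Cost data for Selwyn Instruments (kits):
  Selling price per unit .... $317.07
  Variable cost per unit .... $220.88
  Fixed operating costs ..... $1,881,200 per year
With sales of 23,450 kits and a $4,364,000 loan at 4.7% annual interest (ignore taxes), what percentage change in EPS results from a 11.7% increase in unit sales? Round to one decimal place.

+155.8%

At 23,450 units, contribution = 23,450 × $96.19 = $2,255,655.50.
Operating income = contribution − fixed costs = $2,255,655.50 − $1,881,200 = $374,455.50.
Interest = $205,108.00, so EBIT − I = $169,347.50.
Degree of combined leverage = contribution ÷ (EBIT − I) = $2,255,655.50 ÷ $169,347.50 = 13.3197.
%ΔEPS = DCL × %ΔSales = 13.3197 × +11.7% = +155.8%.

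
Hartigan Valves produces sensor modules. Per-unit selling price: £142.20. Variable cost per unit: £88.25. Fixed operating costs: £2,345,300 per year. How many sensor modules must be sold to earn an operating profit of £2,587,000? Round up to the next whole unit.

Each unit contributes £142.20 − £88.25 = £53.95.
Required volume = (fixed costs + target profit) ÷ CM = (£2,345,300 + £2,587,000) ÷ £53.95 = 91,423.54, so 91,424 sensor modules.

91,424 sensor modules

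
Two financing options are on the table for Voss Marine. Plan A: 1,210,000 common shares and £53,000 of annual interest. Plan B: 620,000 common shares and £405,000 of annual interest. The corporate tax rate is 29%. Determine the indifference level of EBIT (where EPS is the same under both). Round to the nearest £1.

£774,898

Set EPS_A = EPS_B: (EBIT − £53,000)(1 − 0.29) ÷ 1,210,000 = (EBIT − £405,000)(1 − 0.29) ÷ 620,000.
The (1 − t) factor cancels: (EBIT − 53,000) × 620,000 = (EBIT − 405,000) × 1,210,000.
Solving, EBIT = (405,000·1,210,000 − 53,000·620,000) / (1,210,000 − 620,000) = 457,190,000,000 / 590,000 = 774,898.31.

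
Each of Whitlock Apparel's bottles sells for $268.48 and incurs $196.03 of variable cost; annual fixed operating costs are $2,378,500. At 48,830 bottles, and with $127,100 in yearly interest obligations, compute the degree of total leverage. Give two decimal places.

3.43

At 48,830 units, contribution = 48,830 × $72.45 = $3,537,733.50.
Operating income = contribution − fixed costs = $3,537,733.50 − $2,378,500 = $1,159,233.50. Interest = $127,100.00.
DOL = $3,537,733.50 ÷ $1,159,233.50 = 3.0518; DFL = $1,159,233.50 ÷ $1,032,133.50 = 1.1231.
DCL = DOL × DFL = 3.0518 × 1.1231 = 3.4275.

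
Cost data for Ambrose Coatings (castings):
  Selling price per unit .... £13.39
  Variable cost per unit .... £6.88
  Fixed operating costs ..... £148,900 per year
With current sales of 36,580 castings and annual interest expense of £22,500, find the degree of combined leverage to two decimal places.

3.57

Total contribution margin = 36,580 × £6.51 = £238,135.80.
EBIT = £238,135.80 − £148,900 = £89,235.80. Interest = £22,500.00, so EBIT − I = £66,735.80.
Degree of total leverage = total CM / (EBIT − interest) = £238,135.80 / £66,735.80 = 3.5683.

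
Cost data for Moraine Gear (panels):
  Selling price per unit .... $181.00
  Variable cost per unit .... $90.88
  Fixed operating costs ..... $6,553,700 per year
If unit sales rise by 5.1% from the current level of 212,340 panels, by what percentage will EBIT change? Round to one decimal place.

+7.8%

Contribution at this volume is 212,340 × $90.12 = $19,136,080.80.
Operating income = contribution − fixed costs = $19,136,080.80 − $6,553,700 = $12,582,380.80.
So DOL = total CM / EBIT = $19,136,080.80 / $12,582,380.80 = 1.5209.
Operating income changes by 1.5209 × +5.1% = +7.8%.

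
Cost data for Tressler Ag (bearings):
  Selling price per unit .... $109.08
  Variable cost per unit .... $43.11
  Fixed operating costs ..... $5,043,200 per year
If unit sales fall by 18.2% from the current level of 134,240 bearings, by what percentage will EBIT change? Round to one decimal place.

Total contribution margin = 134,240 × $65.97 = $8,855,812.80.
Subtracting fixed costs: EBIT = $8,855,812.80 − $5,043,200 = $3,812,612.80.
Degree of operating leverage = $8,855,812.80 / $3,812,612.80 = 2.3228.
So EBIT moves 2.3228 × (-18.2%) = -42.3%.

-42.3%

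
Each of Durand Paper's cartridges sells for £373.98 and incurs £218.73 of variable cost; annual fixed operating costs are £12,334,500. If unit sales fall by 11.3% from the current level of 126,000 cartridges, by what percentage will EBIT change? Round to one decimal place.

At 126,000 units, contribution = 126,000 × £155.25 = £19,561,500.00.
Subtracting fixed costs: EBIT = £19,561,500.00 − £12,334,500 = £7,227,000.00.
Degree of operating leverage = £19,561,500.00 / £7,227,000.00 = 2.7067.
So EBIT moves 2.7067 × (-11.3%) = -30.6%.

-30.6%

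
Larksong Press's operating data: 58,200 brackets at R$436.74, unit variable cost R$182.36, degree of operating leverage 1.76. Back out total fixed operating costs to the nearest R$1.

R$6,393,032

At 58,200 units, contribution = 58,200 × R$254.38 = R$14,804,916.00.
Since DOL = CM ÷ EBIT, EBIT = R$14,804,916.00 ÷ 1.76 = R$8,411,884.09.
Fixed costs = CM − EBIT = R$14,804,916.00 − R$8,411,884.09 = R$6,393,032.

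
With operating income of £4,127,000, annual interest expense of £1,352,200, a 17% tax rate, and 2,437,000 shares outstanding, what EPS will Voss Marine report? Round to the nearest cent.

Pre-tax income = £4,127,000 − £1,352,200.00 = £2,774,800.00.
After tax at 17%: net income = £2,774,800.00 × 0.83 = £2,303,084.00.
EPS = £2,303,084.00 ÷ 2,437,000 = £0.95.

£0.95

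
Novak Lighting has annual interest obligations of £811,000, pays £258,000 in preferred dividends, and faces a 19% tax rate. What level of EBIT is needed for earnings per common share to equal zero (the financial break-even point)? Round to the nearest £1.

Grossing the preferred dividend up to pre-tax terms: £258,000 / (1 − 0.19) = £318,518.52.
Financial break-even EBIT = interest + D_p ÷ (1 − t) = £811,000 + £318,518.52 = £1,129,518.52.

£1,129,519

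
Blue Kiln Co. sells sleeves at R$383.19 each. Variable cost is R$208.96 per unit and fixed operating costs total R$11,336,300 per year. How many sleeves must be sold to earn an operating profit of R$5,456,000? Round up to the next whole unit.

Each unit contributes R$383.19 − R$208.96 = R$174.23.
Units = (FC + target) / CM = (R$11,336,300 + R$5,456,000) / R$174.23 = 96,380.07, so 96,381 sleeves.

96,381 sleeves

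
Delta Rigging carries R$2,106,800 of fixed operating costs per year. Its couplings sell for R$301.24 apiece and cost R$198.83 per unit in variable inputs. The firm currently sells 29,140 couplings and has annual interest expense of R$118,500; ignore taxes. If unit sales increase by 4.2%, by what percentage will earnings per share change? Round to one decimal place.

+16.5%

At 29,140 units, contribution = 29,140 × R$102.41 = R$2,984,227.40.
Subtracting fixed costs: EBIT = R$2,984,227.40 − R$2,106,800 = R$877,427.40.
After interest of R$118,500.00, pre-tax earnings = R$758,927.40.
Degree of combined leverage = contribution ÷ (EBIT − I) = R$2,984,227.40 ÷ R$758,927.40 = 3.9322.
EPS therefore changes by 3.9322 × (+4.2%) = +16.5%.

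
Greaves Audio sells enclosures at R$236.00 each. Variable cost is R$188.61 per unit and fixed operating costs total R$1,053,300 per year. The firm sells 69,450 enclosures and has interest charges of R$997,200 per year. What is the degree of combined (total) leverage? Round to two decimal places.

At 69,450 units, contribution = 69,450 × R$47.39 = R$3,291,235.50.
Operating income = contribution − fixed costs = R$3,291,235.50 − R$1,053,300 = R$2,237,935.50. Interest = R$997,200.00.
DOL = R$3,291,235.50 ÷ R$2,237,935.50 = 1.4707; DFL = R$2,237,935.50 ÷ R$1,240,735.50 = 1.8037.
DCL = DOL × DFL = 1.4707 × 1.8037 = 2.6527.

2.65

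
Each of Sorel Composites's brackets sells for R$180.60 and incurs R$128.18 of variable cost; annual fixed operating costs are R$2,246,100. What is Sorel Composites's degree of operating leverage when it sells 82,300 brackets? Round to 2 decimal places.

At 82,300 units, contribution = 82,300 × R$52.42 = R$4,314,166.00.
Operating income = contribution − fixed costs = R$4,314,166.00 − R$2,246,100 = R$2,068,066.00.
So DOL = total CM / EBIT = R$4,314,166.00 / R$2,068,066.00 = 2.0861.

2.09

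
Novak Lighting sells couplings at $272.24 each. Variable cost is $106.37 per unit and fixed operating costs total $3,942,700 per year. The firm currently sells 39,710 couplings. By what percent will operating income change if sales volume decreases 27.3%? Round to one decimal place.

At 39,710 units, contribution = 39,710 × $165.87 = $6,586,697.70.
Operating income = contribution − fixed costs = $6,586,697.70 − $3,942,700 = $2,643,997.70.
DOL = contribution ÷ EBIT = $6,586,697.70 ÷ $2,643,997.70 = 2.4912.
Operating income changes by 2.4912 × -27.3% = -68.0%.

-68.0%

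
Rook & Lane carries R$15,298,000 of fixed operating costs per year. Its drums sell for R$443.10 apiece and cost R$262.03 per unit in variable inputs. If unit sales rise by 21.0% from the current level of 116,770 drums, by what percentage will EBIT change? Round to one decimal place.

Total contribution margin = 116,770 × R$181.07 = R$21,143,543.90.
Subtracting fixed costs: EBIT = R$21,143,543.90 − R$15,298,000 = R$5,845,543.90.
So DOL = total CM / EBIT = R$21,143,543.90 / R$5,845,543.90 = 3.6170.
So EBIT moves 3.6170 × (+21.0%) = +76.0%.

+76.0%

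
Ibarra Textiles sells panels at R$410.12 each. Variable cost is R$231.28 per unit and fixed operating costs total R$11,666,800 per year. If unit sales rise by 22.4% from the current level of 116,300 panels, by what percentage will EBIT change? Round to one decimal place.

At 116,300 units, contribution = 116,300 × R$178.84 = R$20,799,092.00.
Operating income = contribution − fixed costs = R$20,799,092.00 − R$11,666,800 = R$9,132,292.00.
Degree of operating leverage = R$20,799,092.00 / R$9,132,292.00 = 2.2775.
So EBIT moves 2.2775 × (+22.4%) = +51.0%.

+51.0%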